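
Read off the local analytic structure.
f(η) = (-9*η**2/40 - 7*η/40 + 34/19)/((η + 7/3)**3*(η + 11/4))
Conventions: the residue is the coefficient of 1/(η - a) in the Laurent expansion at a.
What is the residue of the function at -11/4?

The residue is -186867/23750.

At the order-1 pole -11/4 set g(η) = (η - (-11/4))*f(η) = (-9*η**2/40 - 7*η/40 + 34/19)/(η + 7/3)**3.
Simple pole: residue = g(a) at a = -11/4, which is -186867/23750.


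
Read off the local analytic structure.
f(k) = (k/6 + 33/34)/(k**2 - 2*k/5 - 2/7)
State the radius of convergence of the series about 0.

Denominator factor (k**2 - 2*k/5 - 2/7): discriminant 228/175, real irrational roots 1/5 + (1/35)*sqrt(399) and 1/5 - (1/35)*sqrt(399); poles of order 1, moduli 1/5 + (1/35)*sqrt(399) and -1/5 + (1/35)*sqrt(399).
The radius of convergence is the smallest modulus among the singular points: -1/5 + (1/35)*sqrt(399).

The radius of convergence is -1/5 + (1/35)*sqrt(399).


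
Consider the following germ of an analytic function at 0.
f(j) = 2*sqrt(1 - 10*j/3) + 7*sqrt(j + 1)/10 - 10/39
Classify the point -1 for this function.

The point is an algebraic (square-root) branch point.

The term (7/10)*sqrt(1 - j/(-1)) has argument 1 - -1/(-1) = 0 at -1: a square-root (algebraic, two-sheeted) branch point; the remaining terms are analytic or single-valued there.


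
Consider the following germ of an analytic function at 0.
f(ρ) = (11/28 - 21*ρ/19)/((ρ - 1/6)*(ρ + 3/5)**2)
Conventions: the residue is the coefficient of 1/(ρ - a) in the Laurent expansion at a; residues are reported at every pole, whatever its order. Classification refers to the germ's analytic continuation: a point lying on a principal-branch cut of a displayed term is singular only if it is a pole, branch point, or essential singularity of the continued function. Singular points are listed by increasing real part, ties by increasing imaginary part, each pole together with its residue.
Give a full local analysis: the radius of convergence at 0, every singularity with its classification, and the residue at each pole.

Denominator factor (ρ + 3/5)^2: pole of order 2 at -3/5, modulus 3/5.
Denominator factor (ρ - 1/6): pole of order 1 at 1/6, modulus 1/6.
The radius of convergence is the smallest modulus among the singular points: 1/6.
At the order-2 pole -3/5 set g(ρ) = (ρ - (-3/5))^2*f(ρ) = (11/28 - 21*ρ/19)/(ρ - 1/6).
Order-2 pole: residue = g'(a); g'(-3/5) = -24975/70357, so the residue is -24975/70357.
At the order-1 pole 1/6 set g(ρ) = (ρ - (1/6))*f(ρ) = (11/28 - 21*ρ/19)/(ρ + 3/5)**2.
Simple pole: residue = g(a) at a = 1/6, which is 24975/70357.
List the singular points by increasing real part (a conjugate pair: the negative imaginary part first).

Radius of convergence at 0: 1/6.
At -3/5: a pole of order 2; residue -24975/70357.
At 1/6: a pole of order 1; residue 24975/70357.


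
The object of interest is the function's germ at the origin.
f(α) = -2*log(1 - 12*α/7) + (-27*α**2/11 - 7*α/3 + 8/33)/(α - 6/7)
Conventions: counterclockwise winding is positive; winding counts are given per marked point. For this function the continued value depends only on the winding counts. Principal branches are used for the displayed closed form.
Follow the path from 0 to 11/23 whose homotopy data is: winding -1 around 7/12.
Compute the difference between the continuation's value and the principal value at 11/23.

Continued minus principal equals (4)*pi*i.

The rational part is single-valued and drops out of the difference; each branch term changes only by its own monodromy.
(-2)*log(1 - α/(7/12)): each positive loop around 7/12 adds 2*pi*i to the log, so winding -1 contributes (-2)*(-1)*2*pi*i = (4)*pi*i.
Summing the contributions at α = 11/23 gives (4)*pi*i.


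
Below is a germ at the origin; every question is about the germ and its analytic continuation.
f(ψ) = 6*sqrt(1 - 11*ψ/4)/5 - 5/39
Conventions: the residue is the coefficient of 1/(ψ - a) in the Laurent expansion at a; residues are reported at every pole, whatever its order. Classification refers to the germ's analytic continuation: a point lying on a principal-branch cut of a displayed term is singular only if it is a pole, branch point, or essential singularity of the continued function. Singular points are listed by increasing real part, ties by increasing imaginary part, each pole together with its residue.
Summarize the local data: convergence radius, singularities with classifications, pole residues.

Radius of convergence at 0: 4/11.
At 4/11: an algebraic (square-root) branch point.

Branch term (6/5)*sqrt(1 - ψ/(4/11)): its argument vanishes at ψ = 4/11, a square-root branch point, modulus 4/11.
The radius of convergence is the smallest modulus among the singular points: 4/11.


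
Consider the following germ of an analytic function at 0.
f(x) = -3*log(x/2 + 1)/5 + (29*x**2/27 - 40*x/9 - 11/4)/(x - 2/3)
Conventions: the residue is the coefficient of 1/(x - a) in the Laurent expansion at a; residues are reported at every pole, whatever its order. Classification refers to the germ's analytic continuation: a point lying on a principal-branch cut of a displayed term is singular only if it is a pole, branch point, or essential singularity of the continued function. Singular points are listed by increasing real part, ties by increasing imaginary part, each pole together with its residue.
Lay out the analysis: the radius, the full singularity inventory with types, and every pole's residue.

Radius of convergence at 0: 2/3.
At -2: a logarithmic branch point.
At 2/3: a pole of order 1; residue -5089/972.

Denominator factor (x - 2/3): pole of order 1 at 2/3, modulus 2/3.
Branch term (-3/5)*log(1 - x/(-2)): its argument vanishes at x = -2, a logarithmic branch point, modulus 2.
The radius of convergence is the smallest modulus among the singular points: 2/3.
The branch term is analytic at 2/3 and contributes nothing to the residue; only the rational part matters.
At the order-1 pole 2/3 set g(x) = (x - (2/3))*(rational part) = 29*x**2/27 - 40*x/9 - 11/4.
Simple pole: residue = g(a) at a = 2/3, which is -5089/972.
List the singular points by increasing real part (a conjugate pair: the negative imaginary part first).


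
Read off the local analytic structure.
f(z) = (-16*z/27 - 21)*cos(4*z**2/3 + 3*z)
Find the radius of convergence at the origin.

The radius of convergence is infinite.

The factor cos(4*z**2/3 + 3*z) is entire and contributes no finite singular point.
The polynomial part has no poles.
No finite singular points: the Taylor series at 0 converges everywhere.


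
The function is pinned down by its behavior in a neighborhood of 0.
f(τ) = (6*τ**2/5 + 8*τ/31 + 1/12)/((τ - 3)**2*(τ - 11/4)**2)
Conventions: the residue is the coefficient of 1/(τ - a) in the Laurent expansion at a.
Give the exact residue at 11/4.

At the order-2 pole 11/4 set g(τ) = (τ - (11/4))^2*f(τ) = (6*τ**2/5 + 8*τ/31 + 1/12)/(τ - 3)**2.
Order-2 pole: residue = g'(a); g'(11/4) = 638368/465, so the residue is 638368/465.

The residue is 638368/465.


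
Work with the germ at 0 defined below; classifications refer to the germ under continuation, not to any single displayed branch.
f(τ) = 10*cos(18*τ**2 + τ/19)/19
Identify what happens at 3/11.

The point is a regular point.

There is no denominator, hence no pole anywhere.
The factor cos(18*τ**2 + τ/19) is entire.
So the germ continues analytically to 3/11.


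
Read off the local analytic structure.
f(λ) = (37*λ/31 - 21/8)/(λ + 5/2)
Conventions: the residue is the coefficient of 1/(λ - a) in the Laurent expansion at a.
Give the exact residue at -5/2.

The residue is -1391/248.

At the order-1 pole -5/2 set g(λ) = (λ - (-5/2))*f(λ) = 37*λ/31 - 21/8.
Simple pole: residue = g(a) at a = -5/2, which is -1391/248.


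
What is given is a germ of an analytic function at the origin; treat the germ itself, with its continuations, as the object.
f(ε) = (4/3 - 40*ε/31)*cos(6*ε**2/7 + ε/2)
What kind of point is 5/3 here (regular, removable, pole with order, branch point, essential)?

There is no denominator, hence no pole anywhere.
The factor cos(6*ε**2/7 + ε/2) is entire.
So the germ continues analytically to 5/3.

The point is a regular point.


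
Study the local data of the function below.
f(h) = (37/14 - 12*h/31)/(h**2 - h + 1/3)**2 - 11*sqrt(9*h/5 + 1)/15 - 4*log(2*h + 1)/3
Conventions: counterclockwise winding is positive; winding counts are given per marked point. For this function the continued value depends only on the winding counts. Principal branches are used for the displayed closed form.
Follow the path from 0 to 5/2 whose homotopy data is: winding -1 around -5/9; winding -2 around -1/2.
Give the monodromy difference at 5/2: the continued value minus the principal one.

Continued minus principal equals ((11/15)*sqrt(22)) + ((16/3)*pi)*i.

The rational part is single-valued and drops out of the difference; each branch term changes only by its own monodromy.
(-4/3)*log(1 - h/(-1/2)): each positive loop around -1/2 adds 2*pi*i to the log, so winding -2 contributes (-4/3)*(-2)*2*pi*i = (16/3)*pi*i.
(-11/15)*sqrt(1 - h/(-5/9)): winding -1 is odd, the square root flips sign, contributing -2*(-11/15)*sqrt(1 - (5/2)/(-5/9)) = -2*(-11/15)*sqrt(11/2) = (11/15)*sqrt(22).
Summing the contributions at h = 5/2 gives ((11/15)*sqrt(22)) + ((16/3)*pi)*i.


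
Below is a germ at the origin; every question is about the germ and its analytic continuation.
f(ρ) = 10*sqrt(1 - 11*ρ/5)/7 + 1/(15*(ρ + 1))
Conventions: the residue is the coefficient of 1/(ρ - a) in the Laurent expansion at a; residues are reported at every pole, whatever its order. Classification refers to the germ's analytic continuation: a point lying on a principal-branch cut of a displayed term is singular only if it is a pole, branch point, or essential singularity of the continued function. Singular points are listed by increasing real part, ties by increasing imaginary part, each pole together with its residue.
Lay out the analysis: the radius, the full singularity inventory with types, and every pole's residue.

Radius of convergence at 0: 5/11.
At -1: a pole of order 1; residue 1/15.
At 5/11: an algebraic (square-root) branch point.

Denominator factor (ρ + 1): pole of order 1 at -1, modulus 1.
Branch term (10/7)*sqrt(1 - ρ/(5/11)): its argument vanishes at ρ = 5/11, a square-root branch point, modulus 5/11.
The radius of convergence is the smallest modulus among the singular points: 5/11.
The branch term is analytic at -1 and contributes nothing to the residue; only the rational part matters.
At the order-1 pole -1 set g(ρ) = (ρ - (-1))*(rational part) = 1/15.
Simple pole: residue = g(a) at a = -1, which is 1/15.
List the singular points by increasing real part (a conjugate pair: the negative imaginary part first).


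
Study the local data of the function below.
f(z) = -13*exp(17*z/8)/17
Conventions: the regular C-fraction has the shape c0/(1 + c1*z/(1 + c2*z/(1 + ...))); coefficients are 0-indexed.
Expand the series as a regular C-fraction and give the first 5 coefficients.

The regular C-fraction coefficients are [-13/17, -17/8, 17/16, -17/48, 17/48].

Taylor coefficients (expand at 0): a_0 = -13/17, a_1 = -13/8, a_2 = -221/128, a_3 = -3757/3072, a_4 = -63869/98304.
c0 = a_0 = -13/17. Peel one level at a time: if S = 1 + c*z/S' with S'(0) = 1, then c is the z-coefficient of S and S' = c*z/(S - 1).
S_1 = c0/f = 1 + (-17/8)*z + (289/128)*z^2 + ...; c1 = -17/8.
S_2 = c1*z/(S_1 - 1) = 1 + (17/16)*z + (289/768)*z^2 + ...; c2 = 17/16.
S_3 = c2*z/(S_2 - 1) = 1 + (-17/48)*z + (289/2304)*z^2 + ...; c3 = -17/48.
S_4 = c3*z/(S_3 - 1) = 1 + (17/48)*z + ...; c4 = 17/48.


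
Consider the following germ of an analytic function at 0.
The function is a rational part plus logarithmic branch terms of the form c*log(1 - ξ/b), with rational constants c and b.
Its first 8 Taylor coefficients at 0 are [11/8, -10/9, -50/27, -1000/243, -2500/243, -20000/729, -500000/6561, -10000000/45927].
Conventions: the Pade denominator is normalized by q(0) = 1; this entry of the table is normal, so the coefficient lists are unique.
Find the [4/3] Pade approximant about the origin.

The Pade approximant has numerator coefficients [11/8, -565/63, 475/27, -16900/1701, 500/1701]; denominator coefficients [1, -40/7, 200/21, -800/189].

Taylor coefficients needed (read off): a_0 = 11/8, a_1 = -10/9, a_2 = -50/27, a_3 = -1000/243, a_4 = -2500/243, a_5 = -20000/729, a_6 = -500000/6561, a_7 = -10000000/45927.
Write the denominator as Q(ξ) = 1 + q1*ξ + q2*ξ^2 + q3*ξ^3. Requiring Q*f - P = O(ξ^8) with deg P <= 4 kills the coefficients of ξ^5..ξ^7 in Q*f:
  ξ^5: a_5 + q1*a_4 + q2*a_3 + q3*a_2 = 0, i.e. -20000/729 + (-2500/243)*q1 + (-1000/243)*q2 + (-50/27)*q3 = 0.
  ξ^6: a_6 + q1*a_5 + q2*a_4 + q3*a_3 = 0, i.e. -500000/6561 + (-20000/729)*q1 + (-2500/243)*q2 + (-1000/243)*q3 = 0.
  ξ^7: a_7 + q1*a_6 + q2*a_5 + q3*a_4 = 0, i.e. -10000000/45927 + (-500000/6561)*q1 + (-20000/729)*q2 + (-2500/243)*q3 = 0.
Solving this linear system: q1 = -40/7, q2 = 200/21, q3 = -800/189.
The numerator is Q*f truncated at degree 4: P0 = a_0 = 11/8; P1 = a_1 + q1*a_0 = -565/63; P2 = a_2 + q1*a_1 + q2*a_0 = 475/27; P3 = a_3 + q1*a_2 + q2*a_1 + q3*a_0 = -16900/1701; P4 = a_4 + q1*a_3 + q2*a_2 + q3*a_1 = 500/1701.


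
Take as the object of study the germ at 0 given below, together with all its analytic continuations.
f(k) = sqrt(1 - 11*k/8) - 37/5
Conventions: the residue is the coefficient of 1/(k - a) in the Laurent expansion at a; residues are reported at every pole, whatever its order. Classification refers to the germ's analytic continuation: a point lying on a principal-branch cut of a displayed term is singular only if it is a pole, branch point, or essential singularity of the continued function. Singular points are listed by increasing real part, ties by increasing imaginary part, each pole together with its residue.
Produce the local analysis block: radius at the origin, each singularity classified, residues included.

Branch term (1)*sqrt(1 - k/(8/11)): its argument vanishes at k = 8/11, a square-root branch point, modulus 8/11.
The radius of convergence is the smallest modulus among the singular points: 8/11.

Radius of convergence at 0: 8/11.
At 8/11: an algebraic (square-root) branch point.


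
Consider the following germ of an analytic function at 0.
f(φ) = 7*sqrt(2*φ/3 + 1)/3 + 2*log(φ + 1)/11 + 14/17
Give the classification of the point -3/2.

The term (7/3)*sqrt(1 - φ/(-3/2)) has argument 1 - -3/2/(-3/2) = 0 at -3/2: a square-root (algebraic, two-sheeted) branch point; the remaining terms are analytic or single-valued there.

The point is an algebraic (square-root) branch point.


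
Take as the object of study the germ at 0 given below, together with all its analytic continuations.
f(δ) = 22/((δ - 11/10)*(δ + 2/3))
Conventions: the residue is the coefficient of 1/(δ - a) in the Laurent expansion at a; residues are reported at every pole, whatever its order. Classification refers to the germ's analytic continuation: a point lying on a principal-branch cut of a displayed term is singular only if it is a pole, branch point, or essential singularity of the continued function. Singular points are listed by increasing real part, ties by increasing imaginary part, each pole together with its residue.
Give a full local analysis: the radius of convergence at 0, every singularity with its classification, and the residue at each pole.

Radius of convergence at 0: 2/3.
At -2/3: a pole of order 1; residue -660/53.
At 11/10: a pole of order 1; residue 660/53.

Denominator factor (δ - 11/10): pole of order 1 at 11/10, modulus 11/10.
Denominator factor (δ + 2/3): pole of order 1 at -2/3, modulus 2/3.
The radius of convergence is the smallest modulus among the singular points: 2/3.
At the order-1 pole -2/3 set g(δ) = (δ - (-2/3))*f(δ) = 22/(δ - 11/10).
Simple pole: residue = g(a) at a = -2/3, which is -660/53.
At the order-1 pole 11/10 set g(δ) = (δ - (11/10))*f(δ) = 22/(δ + 2/3).
Simple pole: residue = g(a) at a = 11/10, which is 660/53.
List the singular points by increasing real part (a conjugate pair: the negative imaginary part first).


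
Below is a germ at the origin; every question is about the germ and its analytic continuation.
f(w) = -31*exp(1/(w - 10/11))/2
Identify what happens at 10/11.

The exponent 1/(w - (10/11)) has a pole at 10/11, so exp(1/(w - (10/11))) takes every nonzero value near it: an essential singularity (not a pole of any order).

The point is an essential singularity.


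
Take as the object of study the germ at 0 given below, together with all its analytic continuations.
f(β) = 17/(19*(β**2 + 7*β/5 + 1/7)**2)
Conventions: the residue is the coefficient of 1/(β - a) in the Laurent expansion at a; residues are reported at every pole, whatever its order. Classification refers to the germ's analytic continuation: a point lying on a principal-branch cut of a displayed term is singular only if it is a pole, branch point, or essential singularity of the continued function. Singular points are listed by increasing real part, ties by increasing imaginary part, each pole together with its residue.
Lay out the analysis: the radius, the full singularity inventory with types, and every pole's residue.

Radius of convergence at 0: 7/10 - (9/70)*sqrt(21).
At -7/10 - (9/70)*sqrt(21): a pole of order 2; residue (29750/124659)*sqrt(21).
At -7/10 + (9/70)*sqrt(21): a pole of order 2; residue -(29750/124659)*sqrt(21).

Denominator factor (β**2 + 7*β/5 + 1/7)^2: discriminant 243/175, real irrational roots -7/10 + (9/70)*sqrt(21) and -7/10 - (9/70)*sqrt(21); poles of order 2, moduli 7/10 - (9/70)*sqrt(21) and 7/10 + (9/70)*sqrt(21).
The radius of convergence is the smallest modulus among the singular points: 7/10 - (9/70)*sqrt(21).
The factor β**2 + 7*β/5 + 1/7 splits as (β - a)(β - a') with a = -7/10 - (9/70)*sqrt(21), a' = -7/10 + (9/70)*sqrt(21). At the order-2 pole a set g(β) = (β - a)^2*f(β) = [17/19] / (β - a')^2.
Order-2 pole: residue = g'(a); g'(-7/10 - (9/70)*sqrt(21)) = (29750/124659)*sqrt(21), so the residue is (29750/124659)*sqrt(21).
The factor β**2 + 7*β/5 + 1/7 splits as (β - a)(β - a') with a = -7/10 + (9/70)*sqrt(21), a' = -7/10 - (9/70)*sqrt(21). At the order-2 pole a set g(β) = (β - a)^2*f(β) = [17/19] / (β - a')^2.
Order-2 pole: residue = g'(a); g'(-7/10 + (9/70)*sqrt(21)) = -(29750/124659)*sqrt(21), so the residue is -(29750/124659)*sqrt(21).
List the singular points by increasing real part (a conjugate pair: the negative imaginary part first).


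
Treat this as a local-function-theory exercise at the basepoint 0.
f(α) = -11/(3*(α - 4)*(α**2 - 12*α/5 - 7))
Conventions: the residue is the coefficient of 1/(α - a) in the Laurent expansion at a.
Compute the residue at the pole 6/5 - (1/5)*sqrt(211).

The factor α**2 - 12*α/5 - 7 splits as (α - a)(α - a') with a = 6/5 - (1/5)*sqrt(211), a' = 6/5 + (1/5)*sqrt(211). At the order-1 pole a set g(α) = (α - a)*f(α) = [-11/(3*(α - 4))] / (α - a').
Simple pole: residue = g(a) at a = 6/5 - (1/5)*sqrt(211), which is -55/18 + (385/1899)*sqrt(211).

The residue is -55/18 + (385/1899)*sqrt(211).


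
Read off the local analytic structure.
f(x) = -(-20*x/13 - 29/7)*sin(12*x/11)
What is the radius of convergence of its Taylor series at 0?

The factor -sin(12*x/11) is entire and contributes no finite singular point.
The polynomial part has no poles.
No finite singular points: the Taylor series at 0 converges everywhere.

The radius of convergence is infinite.


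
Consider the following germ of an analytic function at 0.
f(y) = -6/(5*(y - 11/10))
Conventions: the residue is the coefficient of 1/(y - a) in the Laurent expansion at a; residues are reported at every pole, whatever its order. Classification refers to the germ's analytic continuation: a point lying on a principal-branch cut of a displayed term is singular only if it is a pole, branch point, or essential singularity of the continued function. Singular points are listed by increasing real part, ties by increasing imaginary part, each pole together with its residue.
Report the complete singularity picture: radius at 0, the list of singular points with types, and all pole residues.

Radius of convergence at 0: 11/10.
At 11/10: a pole of order 1; residue -6/5.

Denominator factor (y - 11/10): pole of order 1 at 11/10, modulus 11/10.
The radius of convergence is the smallest modulus among the singular points: 11/10.
At the order-1 pole 11/10 set g(y) = (y - (11/10))*f(y) = -6/5.
Simple pole: residue = g(a) at a = 11/10, which is -6/5.


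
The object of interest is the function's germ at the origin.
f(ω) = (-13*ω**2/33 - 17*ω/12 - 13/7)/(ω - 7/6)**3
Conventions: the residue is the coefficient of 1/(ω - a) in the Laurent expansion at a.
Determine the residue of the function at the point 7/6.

The residue is -13/33.

At the order-3 pole 7/6 set g(ω) = (ω - (7/6))^3*f(ω) = -13*ω**2/33 - 17*ω/12 - 13/7.
Order-3 pole: residue = g''(a)/2; g''(7/6) = -26/33, so the residue is -13/33.


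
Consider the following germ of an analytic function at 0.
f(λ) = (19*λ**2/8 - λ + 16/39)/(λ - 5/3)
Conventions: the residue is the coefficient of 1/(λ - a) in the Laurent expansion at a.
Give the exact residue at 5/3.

The residue is 4999/936.

At the order-1 pole 5/3 set g(λ) = (λ - (5/3))*f(λ) = 19*λ**2/8 - λ + 16/39.
Simple pole: residue = g(a) at a = 5/3, which is 4999/936.


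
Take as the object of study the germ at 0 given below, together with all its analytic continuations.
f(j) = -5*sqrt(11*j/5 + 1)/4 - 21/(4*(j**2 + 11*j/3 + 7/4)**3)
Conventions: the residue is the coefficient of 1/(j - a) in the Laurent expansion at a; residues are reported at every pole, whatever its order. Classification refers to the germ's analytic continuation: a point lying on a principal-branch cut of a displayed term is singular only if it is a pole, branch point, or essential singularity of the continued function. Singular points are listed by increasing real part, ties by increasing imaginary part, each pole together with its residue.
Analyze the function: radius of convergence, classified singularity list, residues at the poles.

Radius of convergence at 0: 5/11.
At -11/6 - (1/6)*sqrt(58): a pole of order 3; residue (15309/390224)*sqrt(58).
At -11/6 + (1/6)*sqrt(58): a pole of order 3; residue -(15309/390224)*sqrt(58).
At -5/11: an algebraic (square-root) branch point.


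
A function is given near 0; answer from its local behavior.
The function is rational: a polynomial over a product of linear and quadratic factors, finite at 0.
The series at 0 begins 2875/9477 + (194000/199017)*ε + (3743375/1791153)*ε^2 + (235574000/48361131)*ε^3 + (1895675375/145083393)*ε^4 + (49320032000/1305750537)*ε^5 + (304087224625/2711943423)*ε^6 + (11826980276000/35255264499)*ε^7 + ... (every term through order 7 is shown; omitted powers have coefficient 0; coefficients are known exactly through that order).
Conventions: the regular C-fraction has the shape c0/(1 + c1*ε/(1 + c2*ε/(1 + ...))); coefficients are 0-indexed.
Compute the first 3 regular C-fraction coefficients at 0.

The regular C-fraction coefficients are [2875/9477, -1552/483, 2404645/2248848].


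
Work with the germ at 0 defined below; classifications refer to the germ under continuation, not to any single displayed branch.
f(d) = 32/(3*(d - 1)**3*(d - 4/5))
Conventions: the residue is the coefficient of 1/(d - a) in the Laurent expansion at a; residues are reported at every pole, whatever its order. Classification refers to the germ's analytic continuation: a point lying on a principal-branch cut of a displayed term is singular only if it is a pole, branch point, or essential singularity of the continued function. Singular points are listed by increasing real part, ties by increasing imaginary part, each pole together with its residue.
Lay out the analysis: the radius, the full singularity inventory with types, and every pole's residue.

Radius of convergence at 0: 4/5.
At 4/5: a pole of order 1; residue -4000/3.
At 1: a pole of order 3; residue 4000/3.

Denominator factor (d - 4/5): pole of order 1 at 4/5, modulus 4/5.
Denominator factor (d - 1)^3: pole of order 3 at 1, modulus 1.
The radius of convergence is the smallest modulus among the singular points: 4/5.
At the order-1 pole 4/5 set g(d) = (d - (4/5))*f(d) = 32/(3*(d - 1)**3).
Simple pole: residue = g(a) at a = 4/5, which is -4000/3.
At the order-3 pole 1 set g(d) = (d - (1))^3*f(d) = 32/(3*(d - 4/5)).
Order-3 pole: residue = g''(a)/2; g''(1) = 8000/3, so the residue is 4000/3.
List the singular points by increasing real part (a conjugate pair: the negative imaginary part first).


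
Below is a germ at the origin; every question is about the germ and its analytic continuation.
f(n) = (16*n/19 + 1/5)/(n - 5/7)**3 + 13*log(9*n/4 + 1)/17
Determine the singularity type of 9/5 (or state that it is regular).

The point is a regular point.

Denominator factors: n - 5/7 = 38/35 at n = 9/5 — none vanishes.
Branch term log(1 - n/(-4/9)): argument at 9/5 is 101/20, nonzero, so 9/5 is not its branch point (a point on a principal cut is still regular for the continued germ).
So the germ continues analytically to 9/5.


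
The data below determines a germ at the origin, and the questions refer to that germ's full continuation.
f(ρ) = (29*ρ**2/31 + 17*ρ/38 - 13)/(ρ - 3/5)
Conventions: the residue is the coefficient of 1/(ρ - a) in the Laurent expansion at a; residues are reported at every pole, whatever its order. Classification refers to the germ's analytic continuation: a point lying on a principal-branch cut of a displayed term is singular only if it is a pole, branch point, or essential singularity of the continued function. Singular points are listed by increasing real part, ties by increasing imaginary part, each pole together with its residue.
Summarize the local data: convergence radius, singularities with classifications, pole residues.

Radius of convergence at 0: 3/5.
At 3/5: a pole of order 1; residue -365027/29450.

Denominator factor (ρ - 3/5): pole of order 1 at 3/5, modulus 3/5.
The radius of convergence is the smallest modulus among the singular points: 3/5.
At the order-1 pole 3/5 set g(ρ) = (ρ - (3/5))*f(ρ) = 29*ρ**2/31 + 17*ρ/38 - 13.
Simple pole: residue = g(a) at a = 3/5, which is -365027/29450.


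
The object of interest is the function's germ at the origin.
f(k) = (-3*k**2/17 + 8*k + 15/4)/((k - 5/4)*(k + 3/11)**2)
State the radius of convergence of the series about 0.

The radius of convergence is 3/11.

Denominator factor (k - 5/4): pole of order 1 at 5/4, modulus 5/4.
Denominator factor (k + 3/11)^2: pole of order 2 at -3/11, modulus 3/11.
The radius of convergence is the smallest modulus among the singular points: 3/11.


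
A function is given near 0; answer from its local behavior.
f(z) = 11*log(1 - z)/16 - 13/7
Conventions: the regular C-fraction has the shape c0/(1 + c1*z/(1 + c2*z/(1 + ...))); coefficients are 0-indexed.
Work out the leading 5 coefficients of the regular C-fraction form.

The regular C-fraction coefficients are [-13/7, -77/208, -27/208, -52/81, 23/162].

Taylor coefficients (expand at 0): a_0 = -13/7, a_1 = -11/16, a_2 = -11/32, a_3 = -11/48, a_4 = -11/64.
c0 = a_0 = -13/7. Peel one level at a time: if S = 1 + c*z/S' with S'(0) = 1, then c is the z-coefficient of S and S' = c*z/(S - 1).
S_1 = c0/f = 1 + (-77/208)*z + (-2079/43264)*z^2 + ...; c1 = -77/208.
S_2 = c1*z/(S_1 - 1) = 1 + (-27/208)*z + (-1/12)*z^2 + ...; c2 = -27/208.
S_3 = c2*z/(S_2 - 1) = 1 + (-52/81)*z + (598/6561)*z^2 + ...; c3 = -52/81.
S_4 = c3*z/(S_3 - 1) = 1 + (23/162)*z + ...; c4 = 23/162.


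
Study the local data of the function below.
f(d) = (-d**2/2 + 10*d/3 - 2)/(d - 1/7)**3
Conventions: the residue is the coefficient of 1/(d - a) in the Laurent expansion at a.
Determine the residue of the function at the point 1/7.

The residue is -1/2.

At the order-3 pole 1/7 set g(d) = (d - (1/7))^3*f(d) = -d**2/2 + 10*d/3 - 2.
Order-3 pole: residue = g''(a)/2; g''(1/7) = -1, so the residue is -1/2.


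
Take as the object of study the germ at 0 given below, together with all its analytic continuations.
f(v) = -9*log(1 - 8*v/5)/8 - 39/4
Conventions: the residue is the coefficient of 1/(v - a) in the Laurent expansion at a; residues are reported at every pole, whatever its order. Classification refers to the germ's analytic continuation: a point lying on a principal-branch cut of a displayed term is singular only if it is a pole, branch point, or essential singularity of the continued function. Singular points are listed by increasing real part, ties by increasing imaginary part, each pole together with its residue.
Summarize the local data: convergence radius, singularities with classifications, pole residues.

Radius of convergence at 0: 5/8.
At 5/8: a logarithmic branch point.

Branch term (-9/8)*log(1 - v/(5/8)): its argument vanishes at v = 5/8, a logarithmic branch point, modulus 5/8.
The radius of convergence is the smallest modulus among the singular points: 5/8.


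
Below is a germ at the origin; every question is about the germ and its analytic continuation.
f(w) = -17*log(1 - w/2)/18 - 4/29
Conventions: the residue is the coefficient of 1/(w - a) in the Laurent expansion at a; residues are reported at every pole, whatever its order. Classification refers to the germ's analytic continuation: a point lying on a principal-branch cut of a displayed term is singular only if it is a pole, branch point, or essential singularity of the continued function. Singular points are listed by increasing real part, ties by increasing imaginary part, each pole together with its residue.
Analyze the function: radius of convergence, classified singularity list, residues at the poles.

Branch term (-17/18)*log(1 - w/(2)): its argument vanishes at w = 2, a logarithmic branch point, modulus 2.
The radius of convergence is the smallest modulus among the singular points: 2.

Radius of convergence at 0: 2.
At 2: a logarithmic branch point.


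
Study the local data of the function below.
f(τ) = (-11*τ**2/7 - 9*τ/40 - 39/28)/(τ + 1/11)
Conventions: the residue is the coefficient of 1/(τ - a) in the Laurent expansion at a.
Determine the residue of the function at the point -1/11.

The residue is -4267/3080.

At the order-1 pole -1/11 set g(τ) = (τ - (-1/11))*f(τ) = -11*τ**2/7 - 9*τ/40 - 39/28.
Simple pole: residue = g(a) at a = -1/11, which is -4267/3080.


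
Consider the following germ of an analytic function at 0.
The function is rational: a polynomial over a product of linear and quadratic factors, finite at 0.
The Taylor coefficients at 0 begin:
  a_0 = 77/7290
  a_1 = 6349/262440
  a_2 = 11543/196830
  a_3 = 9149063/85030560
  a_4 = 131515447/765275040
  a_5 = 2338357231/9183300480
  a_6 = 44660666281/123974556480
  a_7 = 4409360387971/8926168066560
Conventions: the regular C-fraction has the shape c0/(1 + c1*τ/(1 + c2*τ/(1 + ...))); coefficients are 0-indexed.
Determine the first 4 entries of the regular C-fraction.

The regular C-fraction coefficients are [77/7290, -907/396, -48023/359172, 4188828743/392011749].


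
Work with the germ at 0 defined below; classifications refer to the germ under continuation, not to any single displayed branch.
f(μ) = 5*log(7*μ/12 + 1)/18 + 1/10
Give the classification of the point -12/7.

The term (5/18)*log(1 - μ/(-12/7)) has argument 1 - -12/7/(-12/7) = 0 at -12/7: a logarithmic (infinitely-sheeted) branch point; the remaining terms are analytic or single-valued there.

The point is a logarithmic branch point.


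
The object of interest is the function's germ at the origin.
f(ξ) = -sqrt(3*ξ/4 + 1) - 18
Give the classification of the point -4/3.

The term (-1)*sqrt(1 - ξ/(-4/3)) has argument 1 - -4/3/(-4/3) = 0 at -4/3: a square-root (algebraic, two-sheeted) branch point; the remaining terms are analytic or single-valued there.

The point is an algebraic (square-root) branch point.


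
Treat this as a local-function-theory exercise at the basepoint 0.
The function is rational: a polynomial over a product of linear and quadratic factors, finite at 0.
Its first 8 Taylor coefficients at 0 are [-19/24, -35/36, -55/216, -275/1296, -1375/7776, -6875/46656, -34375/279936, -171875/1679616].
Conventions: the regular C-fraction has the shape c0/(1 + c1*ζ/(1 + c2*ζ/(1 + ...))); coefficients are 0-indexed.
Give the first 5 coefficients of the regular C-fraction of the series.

The regular C-fraction coefficients are [-19/24, -70/57, 257/266, 836/5397, -560/771].

Taylor coefficients (read off): a_0 = -19/24, a_1 = -35/36, a_2 = -55/216, a_3 = -275/1296, a_4 = -1375/7776.
c0 = a_0 = -19/24. Peel one level at a time: if S = 1 + c*ζ/S' with S'(0) = 1, then c is the ζ-coefficient of S and S' = c*ζ/(S - 1).
S_1 = c0/f = 1 + (-70/57)*ζ + (1285/1083)*ζ^2 + ...; c1 = -70/57.
S_2 = c1*ζ/(S_1 - 1) = 1 + (257/266)*ζ + (-22/147)*ζ^2 + ...; c2 = 257/266.
S_3 = c2*ζ/(S_2 - 1) = 1 + (836/5397)*ζ + (66880/594441)*ζ^2 + ...; c3 = 836/5397.
S_4 = c3*ζ/(S_3 - 1) = 1 + (-560/771)*ζ + ...; c4 = -560/771.


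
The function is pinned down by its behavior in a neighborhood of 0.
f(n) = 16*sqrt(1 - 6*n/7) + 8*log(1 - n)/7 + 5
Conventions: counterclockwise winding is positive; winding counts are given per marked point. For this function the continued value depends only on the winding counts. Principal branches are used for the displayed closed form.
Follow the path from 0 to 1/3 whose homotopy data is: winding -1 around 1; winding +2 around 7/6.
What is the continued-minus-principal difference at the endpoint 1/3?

Continued minus principal equals -(16/7)*pi*i.

The rational part is single-valued and drops out of the difference; each branch term changes only by its own monodromy.
(16)*sqrt(1 - n/(7/6)): winding +2 is even, the square root returns to the same sheet, contribution 0.
(8/7)*log(1 - n/(1)): each positive loop around 1 adds 2*pi*i to the log, so winding -1 contributes (8/7)*(-1)*2*pi*i = -(16/7)*pi*i.
Summing the contributions at n = 1/3 gives -(16/7)*pi*i.


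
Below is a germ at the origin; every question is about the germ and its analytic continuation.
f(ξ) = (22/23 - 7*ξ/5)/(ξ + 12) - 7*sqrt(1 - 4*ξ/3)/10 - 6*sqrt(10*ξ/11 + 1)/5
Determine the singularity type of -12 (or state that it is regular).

The point is a pole of order 1.

The denominator factor ξ + 12 vanishes at -12 and appears to the power 1; the numerator there equals 2042/115, nonzero, and no other factor vanishes.
The branch terms are analytic at this point.
Hence a pole whose order is the multiplicity, 1.


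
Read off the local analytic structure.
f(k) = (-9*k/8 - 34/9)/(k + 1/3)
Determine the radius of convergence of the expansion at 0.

Denominator factor (k + 1/3): pole of order 1 at -1/3, modulus 1/3.
The radius of convergence is the smallest modulus among the singular points: 1/3.

The radius of convergence is 1/3.


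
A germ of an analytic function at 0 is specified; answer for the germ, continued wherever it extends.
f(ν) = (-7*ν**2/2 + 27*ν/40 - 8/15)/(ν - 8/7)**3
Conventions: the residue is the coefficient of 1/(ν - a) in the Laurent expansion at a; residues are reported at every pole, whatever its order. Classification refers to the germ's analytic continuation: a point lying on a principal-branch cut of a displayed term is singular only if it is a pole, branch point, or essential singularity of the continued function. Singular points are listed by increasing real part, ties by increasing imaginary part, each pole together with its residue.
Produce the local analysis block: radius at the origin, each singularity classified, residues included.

Radius of convergence at 0: 8/7.
At 8/7: a pole of order 3; residue -7/2.

Denominator factor (ν - 8/7)^3: pole of order 3 at 8/7, modulus 8/7.
The radius of convergence is the smallest modulus among the singular points: 8/7.
At the order-3 pole 8/7 set g(ν) = (ν - (8/7))^3*f(ν) = -7*ν**2/2 + 27*ν/40 - 8/15.
Order-3 pole: residue = g''(a)/2; g''(8/7) = -7, so the residue is -7/2.


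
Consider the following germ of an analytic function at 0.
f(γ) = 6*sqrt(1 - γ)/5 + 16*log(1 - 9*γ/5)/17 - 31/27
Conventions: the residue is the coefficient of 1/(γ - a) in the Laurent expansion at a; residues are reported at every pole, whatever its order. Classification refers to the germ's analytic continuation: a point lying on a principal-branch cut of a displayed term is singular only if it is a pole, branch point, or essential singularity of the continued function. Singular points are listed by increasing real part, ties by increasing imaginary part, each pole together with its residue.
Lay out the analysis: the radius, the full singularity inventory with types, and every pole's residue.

Radius of convergence at 0: 5/9.
At 5/9: a logarithmic branch point.
At 1: an algebraic (square-root) branch point.

Branch term (6/5)*sqrt(1 - γ/(1)): its argument vanishes at γ = 1, a square-root branch point, modulus 1.
Branch term (16/17)*log(1 - γ/(5/9)): its argument vanishes at γ = 5/9, a logarithmic branch point, modulus 5/9.
The radius of convergence is the smallest modulus among the singular points: 5/9.
List the singular points by increasing real part (a conjugate pair: the negative imaginary part first).


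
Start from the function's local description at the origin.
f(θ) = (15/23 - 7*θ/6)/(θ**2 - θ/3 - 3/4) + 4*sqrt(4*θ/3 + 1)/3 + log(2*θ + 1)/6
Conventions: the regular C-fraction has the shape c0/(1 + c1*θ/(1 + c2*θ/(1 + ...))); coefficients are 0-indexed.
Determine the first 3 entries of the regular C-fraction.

The regular C-fraction coefficients are [32/69, -655/96, 481729/62880].

Taylor coefficients (expand at 0): a_0 = 32/69, a_1 = 655/207, a_2 = -61/23.
c0 = a_0 = 32/69. Peel one level at a time: if S = 1 + c*θ/S' with S'(0) = 1, then c is the θ-coefficient of S and S' = c*θ/(S - 1).
S_1 = c0/f = 1 + (-655/96)*θ + (481729/9216)*θ^2 + ...; c1 = -655/96.
S_2 = c1*θ/(S_1 - 1) = 1 + (481729/62880)*θ + ...; c2 = 481729/62880.


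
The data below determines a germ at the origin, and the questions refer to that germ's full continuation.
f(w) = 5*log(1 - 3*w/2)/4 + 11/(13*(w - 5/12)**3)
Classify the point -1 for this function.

The point is a regular point.

Denominator factors: w - 5/12 = -17/12 at w = -1 — none vanishes.
Branch term log(1 - w/(2/3)): argument at -1 is 5/2, nonzero, so -1 is not its branch point (a point on a principal cut is still regular for the continued germ).
So the germ continues analytically to -1.


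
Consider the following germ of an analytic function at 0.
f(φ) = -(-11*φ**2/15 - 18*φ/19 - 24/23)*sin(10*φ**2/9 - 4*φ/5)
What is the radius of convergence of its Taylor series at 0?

The factor -sin(10*φ**2/9 - 4*φ/5) is entire and contributes no finite singular point.
The polynomial part has no poles.
No finite singular points: the Taylor series at 0 converges everywhere.

The radius of convergence is infinite.


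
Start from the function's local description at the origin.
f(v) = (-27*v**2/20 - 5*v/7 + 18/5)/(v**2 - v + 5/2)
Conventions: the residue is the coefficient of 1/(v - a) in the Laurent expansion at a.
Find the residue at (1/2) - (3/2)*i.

The factor v**2 - v + 5/2 splits as (v - a)(v - a') with a = (1/2) - (3/2)*i, a' = (1/2) + (3/2)*i. At the order-1 pole a set g(v) = (v - a)*f(v) = [-27*v**2/20 - 5*v/7 + 18/5] / (v - a').
Simple pole: residue = g(a) at a = (1/2) - (3/2)*i, which is (-289/280) + (208/105)*i.

The residue is (-289/280) + (208/105)*i.


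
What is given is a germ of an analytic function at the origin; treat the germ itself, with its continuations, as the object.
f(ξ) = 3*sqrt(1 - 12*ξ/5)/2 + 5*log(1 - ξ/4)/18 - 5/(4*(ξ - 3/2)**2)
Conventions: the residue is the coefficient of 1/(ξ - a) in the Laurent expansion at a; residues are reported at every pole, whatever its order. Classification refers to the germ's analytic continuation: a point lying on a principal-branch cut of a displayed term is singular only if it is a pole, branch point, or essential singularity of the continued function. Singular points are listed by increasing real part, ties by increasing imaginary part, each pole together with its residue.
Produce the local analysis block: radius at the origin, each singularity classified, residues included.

Denominator factor (ξ - 3/2)^2: pole of order 2 at 3/2, modulus 3/2.
Branch term (3/2)*sqrt(1 - ξ/(5/12)): its argument vanishes at ξ = 5/12, a square-root branch point, modulus 5/12.
Branch term (5/18)*log(1 - ξ/(4)): its argument vanishes at ξ = 4, a logarithmic branch point, modulus 4.
The radius of convergence is the smallest modulus among the singular points: 5/12.
The branch terms are analytic at 3/2 and contribute nothing to the residue; only the rational part matters.
At the order-2 pole 3/2 set g(ξ) = (ξ - (3/2))^2*(rational part) = -5/4.
Order-2 pole: residue = g'(a); g'(3/2) = 0, so the residue is 0.
List the singular points by increasing real part (a conjugate pair: the negative imaginary part first).

Radius of convergence at 0: 5/12.
At 5/12: an algebraic (square-root) branch point.
At 3/2: a pole of order 2; residue 0.
At 4: a logarithmic branch point.
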